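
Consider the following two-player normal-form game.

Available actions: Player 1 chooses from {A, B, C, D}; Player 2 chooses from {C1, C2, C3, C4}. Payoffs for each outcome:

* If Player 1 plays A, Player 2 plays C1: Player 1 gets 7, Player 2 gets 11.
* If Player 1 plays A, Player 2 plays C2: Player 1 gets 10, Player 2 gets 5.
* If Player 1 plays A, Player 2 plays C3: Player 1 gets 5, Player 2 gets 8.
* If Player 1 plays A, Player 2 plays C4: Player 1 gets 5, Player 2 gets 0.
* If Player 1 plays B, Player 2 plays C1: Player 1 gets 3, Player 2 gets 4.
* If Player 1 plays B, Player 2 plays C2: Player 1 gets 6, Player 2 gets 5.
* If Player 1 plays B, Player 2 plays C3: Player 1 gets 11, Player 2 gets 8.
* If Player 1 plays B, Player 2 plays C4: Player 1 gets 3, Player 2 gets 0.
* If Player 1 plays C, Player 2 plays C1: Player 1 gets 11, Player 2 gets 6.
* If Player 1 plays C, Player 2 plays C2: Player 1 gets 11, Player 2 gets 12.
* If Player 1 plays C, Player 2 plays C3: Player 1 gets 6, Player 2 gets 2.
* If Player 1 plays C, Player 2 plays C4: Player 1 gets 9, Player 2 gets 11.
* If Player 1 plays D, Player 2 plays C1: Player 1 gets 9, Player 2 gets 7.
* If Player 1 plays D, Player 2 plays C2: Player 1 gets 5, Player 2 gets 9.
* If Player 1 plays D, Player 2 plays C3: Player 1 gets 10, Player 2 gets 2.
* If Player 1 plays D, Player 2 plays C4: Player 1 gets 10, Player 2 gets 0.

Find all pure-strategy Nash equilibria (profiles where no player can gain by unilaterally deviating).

(B, C3); (C, C2)

Mark each player's best response to every combination of opponents' strategies; a profile where every player is best-responding is a pure Nash equilibrium.
Player 1 against C1: payoffs 7, 3, 11, 9 → best response C.
Player 1 against C2: payoffs 10, 6, 11, 5 → best response C.
Player 1 against C3: payoffs 5, 11, 6, 10 → best response B.
Player 1 against C4: payoffs 5, 3, 9, 10 → best response D.
Player 2 against A: payoffs 11, 5, 8, 0 → best response C1.
Player 2 against B: payoffs 4, 5, 8, 0 → best response C3.
Player 2 against C: payoffs 6, 12, 2, 11 → best response C2.
Player 2 against D: payoffs 7, 9, 2, 0 → best response C2.
Mutual best responses: (B, C3); (C, C2).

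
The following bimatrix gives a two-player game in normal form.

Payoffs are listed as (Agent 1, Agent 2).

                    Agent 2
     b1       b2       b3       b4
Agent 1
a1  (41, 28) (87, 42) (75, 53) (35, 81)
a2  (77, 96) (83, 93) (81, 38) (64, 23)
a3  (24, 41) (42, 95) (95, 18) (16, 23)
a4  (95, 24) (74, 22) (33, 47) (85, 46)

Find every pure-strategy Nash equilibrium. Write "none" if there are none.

(a1, b1): Agent 1 can switch to a2 (41 → 77). Not NE.
(a1, b2): Agent 2 can switch to b3 (42 → 53). Not NE.
(a1, b3): Agent 1 can switch to a2 (75 → 81). Not NE.
(a1, b4): Agent 1 can switch to a2 (35 → 64). Not NE.
(a2, b1): Agent 1 can switch to a4 (77 → 95). Not NE.
(a2, b2): Agent 1 can switch to a1 (83 → 87). Not NE.
(The remaining 10 profiles each have a profitable deviation by the same check.)

There is no pure-strategy Nash equilibrium.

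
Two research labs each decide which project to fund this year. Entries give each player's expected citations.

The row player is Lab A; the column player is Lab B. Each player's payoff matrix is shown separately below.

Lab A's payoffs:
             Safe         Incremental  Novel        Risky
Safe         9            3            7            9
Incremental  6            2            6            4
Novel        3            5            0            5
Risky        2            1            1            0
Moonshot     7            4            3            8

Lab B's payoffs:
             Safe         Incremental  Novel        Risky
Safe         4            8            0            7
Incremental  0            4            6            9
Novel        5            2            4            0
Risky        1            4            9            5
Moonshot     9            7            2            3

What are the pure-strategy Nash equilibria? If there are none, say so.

none

For each player, find the best response to each opponent profile; mutual best responses are the pure NE.
Lab A against Safe: payoffs 9, 6, 3, 2, 7 → best response Safe.
Lab A against Incremental: payoffs 3, 2, 5, 1, 4 → best response Novel.
Lab A against Novel: payoffs 7, 6, 0, 1, 3 → best response Safe.
Lab A against Risky: payoffs 9, 4, 5, 0, 8 → best response Safe.
Lab B against Safe: payoffs 4, 8, 0, 7 → best response Incremental.
Lab B against Incremental: payoffs 0, 4, 6, 9 → best response Risky.
Lab B against Novel: payoffs 5, 2, 4, 0 → best response Safe.
Lab B against Risky: payoffs 1, 4, 9, 5 → best response Novel.
Lab B against Moonshot: payoffs 9, 7, 2, 3 → best response Safe.
No profile is a mutual best response for all players.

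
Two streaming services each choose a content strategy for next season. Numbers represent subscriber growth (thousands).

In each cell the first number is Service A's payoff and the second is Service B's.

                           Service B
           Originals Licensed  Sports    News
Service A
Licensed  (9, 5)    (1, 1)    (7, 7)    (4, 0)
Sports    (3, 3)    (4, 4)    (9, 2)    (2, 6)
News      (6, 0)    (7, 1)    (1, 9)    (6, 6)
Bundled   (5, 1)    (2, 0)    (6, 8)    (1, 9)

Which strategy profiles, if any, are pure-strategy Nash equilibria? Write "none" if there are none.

For each player, find the best response to each opponent profile; mutual best responses are the pure NE.
Service A against Originals: payoffs 9, 3, 6, 5 → best response Licensed.
Service A against Licensed: payoffs 1, 4, 7, 2 → best response News.
Service A against Sports: payoffs 7, 9, 1, 6 → best response Sports.
Service A against News: payoffs 4, 2, 6, 1 → best response News.
Service B against Licensed: payoffs 5, 1, 7, 0 → best response Sports.
Service B against Sports: payoffs 3, 4, 2, 6 → best response News.
Service B against News: payoffs 0, 1, 9, 6 → best response Sports.
Service B against Bundled: payoffs 1, 0, 8, 9 → best response News.
No profile is a mutual best response for all players.

No pure-strategy Nash equilibrium.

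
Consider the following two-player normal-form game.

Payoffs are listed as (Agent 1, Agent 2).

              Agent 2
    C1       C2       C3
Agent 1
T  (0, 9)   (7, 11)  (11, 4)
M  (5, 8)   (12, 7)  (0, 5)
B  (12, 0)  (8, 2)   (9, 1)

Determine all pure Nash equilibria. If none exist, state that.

This game has no pure Nash equilibrium.

Check each profile: it is a Nash equilibrium iff no player can strictly gain by switching unilaterally.
(T, C1): Agent 1 can switch to M (0 → 5). Not NE.
(T, C2): Agent 1 can switch to M (7 → 12). Not NE.
(T, C3): Agent 2 can switch to C1 (4 → 9). Not NE.
(M, C1): Agent 1 can switch to B (5 → 12). Not NE.
(M, C2): Agent 2 can switch to C1 (7 → 8). Not NE.
(M, C3): Agent 1 can switch to T (0 → 11). Not NE.
(The remaining 3 profiles each have a profitable deviation by the same check.)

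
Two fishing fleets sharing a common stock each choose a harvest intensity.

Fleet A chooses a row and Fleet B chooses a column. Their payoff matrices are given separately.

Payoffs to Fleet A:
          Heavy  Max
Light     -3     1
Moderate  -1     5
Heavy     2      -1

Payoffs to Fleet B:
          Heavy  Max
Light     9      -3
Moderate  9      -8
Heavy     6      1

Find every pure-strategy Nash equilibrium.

Pure NE: (Heavy, Heavy)

Fleet A against Heavy: payoffs -3, -1, 2 → best response Heavy.
Fleet A against Max: payoffs 1, 5, -1 → best response Moderate.
Fleet B against Light: payoffs 9, -3 → best response Heavy.
Fleet B against Moderate: payoffs 9, -8 → best response Heavy.
Fleet B against Heavy: payoffs 6, 1 → best response Heavy.
Mutual best responses: (Heavy, Heavy).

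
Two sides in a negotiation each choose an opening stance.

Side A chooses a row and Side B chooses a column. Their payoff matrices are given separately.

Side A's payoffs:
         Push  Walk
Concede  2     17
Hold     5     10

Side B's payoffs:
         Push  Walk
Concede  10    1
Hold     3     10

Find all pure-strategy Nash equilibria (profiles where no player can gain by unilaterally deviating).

none

For each strategy profile, look for a profitable unilateral deviation.
(Concede, Push): Side A can switch to Hold (2 → 5). Not NE.
(Concede, Walk): Side B can switch to Push (1 → 10). Not NE.
(Hold, Push): Side B can switch to Walk (3 → 10). Not NE.
(Hold, Walk): Side A can switch to Concede (10 → 17). Not NE.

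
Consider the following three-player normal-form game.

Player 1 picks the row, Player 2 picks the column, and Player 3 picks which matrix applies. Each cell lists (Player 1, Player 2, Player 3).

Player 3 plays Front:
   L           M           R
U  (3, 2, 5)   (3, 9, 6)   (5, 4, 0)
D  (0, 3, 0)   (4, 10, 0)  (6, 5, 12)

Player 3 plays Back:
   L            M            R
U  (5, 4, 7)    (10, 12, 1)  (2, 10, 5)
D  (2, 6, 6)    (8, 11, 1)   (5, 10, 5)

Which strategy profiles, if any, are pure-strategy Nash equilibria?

(U, L, Front): Player 2 can switch to M (2 → 9). Not NE.
(U, L, Back): Player 2 can switch to M (4 → 12). Not NE.
(U, M, Front): Player 1 can switch to D (3 → 4). Not NE.
(U, M, Back): Player 3 can switch to Front (1 → 6). Not NE.
(U, R, Front): Player 1 can switch to D (5 → 6). Not NE.
(U, R, Back): Player 1 can switch to D (2 → 5). Not NE.
(The remaining 6 profiles each have a profitable deviation by the same check.)

No pure-strategy Nash equilibrium.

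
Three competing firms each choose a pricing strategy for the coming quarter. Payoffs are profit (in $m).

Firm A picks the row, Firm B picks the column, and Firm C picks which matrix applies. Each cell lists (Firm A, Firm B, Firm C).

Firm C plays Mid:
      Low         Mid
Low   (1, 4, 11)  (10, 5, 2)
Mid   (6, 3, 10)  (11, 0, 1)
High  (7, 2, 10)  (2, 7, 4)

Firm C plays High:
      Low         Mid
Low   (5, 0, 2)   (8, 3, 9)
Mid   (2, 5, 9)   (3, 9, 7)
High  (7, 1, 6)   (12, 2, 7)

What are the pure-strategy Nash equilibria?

Pure NE: (High, Mid, High)

Firm A against (Low, Mid): payoffs 1, 6, 7 → best response High.
Firm A against (Low, High): payoffs 5, 2, 7 → best response High.
Firm A against (Mid, Mid): payoffs 10, 11, 2 → best response Mid.
Firm A against (Mid, High): payoffs 8, 3, 12 → best response High.
Firm B against (Low, Mid): payoffs 4, 5 → best response Mid.
Firm B against (Low, High): payoffs 0, 3 → best response Mid.
Firm B against (Mid, Mid): payoffs 3, 0 → best response Low.
Firm B against (Mid, High): payoffs 5, 9 → best response Mid.
Firm B against (High, Mid): payoffs 2, 7 → best response Mid.
Firm B against (High, High): payoffs 1, 2 → best response Mid.
Firm C against (Low, Low): payoffs 11, 2 → best response Mid.
Firm C against (Low, Mid): payoffs 2, 9 → best response High.
Firm C against (Mid, Low): payoffs 10, 9 → best response Mid.
Firm C against (Mid, Mid): payoffs 1, 7 → best response High.
Firm C against (High, Low): payoffs 10, 6 → best response Mid.
Firm C against (High, Mid): payoffs 4, 7 → best response High.
Mutual best responses: (High, Mid, High).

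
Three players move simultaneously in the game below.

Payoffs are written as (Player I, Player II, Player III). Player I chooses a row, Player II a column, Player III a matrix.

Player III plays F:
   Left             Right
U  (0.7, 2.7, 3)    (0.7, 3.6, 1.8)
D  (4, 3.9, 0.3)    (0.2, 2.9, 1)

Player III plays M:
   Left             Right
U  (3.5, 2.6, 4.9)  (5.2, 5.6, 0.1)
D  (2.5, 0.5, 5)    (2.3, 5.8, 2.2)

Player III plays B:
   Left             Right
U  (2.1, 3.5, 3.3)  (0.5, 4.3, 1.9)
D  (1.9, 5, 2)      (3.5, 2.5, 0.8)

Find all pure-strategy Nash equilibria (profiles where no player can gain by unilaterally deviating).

(U, Left, F): Player I can switch to D (0.7 → 4). Not NE.
(U, Left, M): Player II can switch to Right (2.6 → 5.6). Not NE.
(U, Left, B): Player II can switch to Right (3.5 → 4.3). Not NE.
(U, Right, F): Player III can switch to B (1.8 → 1.9). Not NE.
(U, Right, M): Player III can switch to F (0.1 → 1.8). Not NE.
(U, Right, B): Player I can switch to D (0.5 → 3.5). Not NE.
(D, Left, F): Player III can switch to M (0.3 → 5). Not NE.
(D, Left, M): Player I can switch to U (2.5 → 3.5). Not NE.
(D, Left, B): Player I can switch to U (1.9 → 2.1). Not NE.
(D, Right, F): Player I can switch to U (0.2 → 0.7). Not NE.
(D, Right, M): Player I can switch to U (2.3 → 5.2). Not NE.
(D, Right, B): Player II can switch to Left (2.5 → 5). Not NE.

This game has no pure Nash equilibrium.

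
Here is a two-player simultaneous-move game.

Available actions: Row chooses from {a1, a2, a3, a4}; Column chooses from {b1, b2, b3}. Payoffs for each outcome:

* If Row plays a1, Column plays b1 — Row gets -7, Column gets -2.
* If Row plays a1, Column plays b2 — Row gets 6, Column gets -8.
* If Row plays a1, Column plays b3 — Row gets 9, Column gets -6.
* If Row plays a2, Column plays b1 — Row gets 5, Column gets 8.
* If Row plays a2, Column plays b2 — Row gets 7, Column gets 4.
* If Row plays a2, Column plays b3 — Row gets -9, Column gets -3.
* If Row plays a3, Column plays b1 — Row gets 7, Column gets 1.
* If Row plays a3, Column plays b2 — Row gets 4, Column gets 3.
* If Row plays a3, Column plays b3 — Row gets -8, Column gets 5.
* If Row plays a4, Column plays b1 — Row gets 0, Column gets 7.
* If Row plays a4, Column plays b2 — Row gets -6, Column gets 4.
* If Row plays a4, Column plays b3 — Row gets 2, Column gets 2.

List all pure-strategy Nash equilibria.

There is no pure-strategy Nash equilibrium.

(a1, b1): Row can switch to a2 (-7 → 5). Not NE.
(a1, b2): Row can switch to a2 (6 → 7). Not NE.
(a1, b3): Column can switch to b1 (-6 → -2). Not NE.
(a2, b1): Row can switch to a3 (5 → 7). Not NE.
(a2, b2): Column can switch to b1 (4 → 8). Not NE.
(a2, b3): Row can switch to a1 (-9 → 9). Not NE.
(a3, b1): Column can switch to b2 (1 → 3). Not NE.
(a3, b2): Row can switch to a1 (4 → 6). Not NE.
(a3, b3): Row can switch to a1 (-8 → 9). Not NE.
(a4, b1): Row can switch to a2 (0 → 5). Not NE.
(a4, b2): Row can switch to a1 (-6 → 6). Not NE.
(a4, b3): Row can switch to a1 (2 → 9). Not NE.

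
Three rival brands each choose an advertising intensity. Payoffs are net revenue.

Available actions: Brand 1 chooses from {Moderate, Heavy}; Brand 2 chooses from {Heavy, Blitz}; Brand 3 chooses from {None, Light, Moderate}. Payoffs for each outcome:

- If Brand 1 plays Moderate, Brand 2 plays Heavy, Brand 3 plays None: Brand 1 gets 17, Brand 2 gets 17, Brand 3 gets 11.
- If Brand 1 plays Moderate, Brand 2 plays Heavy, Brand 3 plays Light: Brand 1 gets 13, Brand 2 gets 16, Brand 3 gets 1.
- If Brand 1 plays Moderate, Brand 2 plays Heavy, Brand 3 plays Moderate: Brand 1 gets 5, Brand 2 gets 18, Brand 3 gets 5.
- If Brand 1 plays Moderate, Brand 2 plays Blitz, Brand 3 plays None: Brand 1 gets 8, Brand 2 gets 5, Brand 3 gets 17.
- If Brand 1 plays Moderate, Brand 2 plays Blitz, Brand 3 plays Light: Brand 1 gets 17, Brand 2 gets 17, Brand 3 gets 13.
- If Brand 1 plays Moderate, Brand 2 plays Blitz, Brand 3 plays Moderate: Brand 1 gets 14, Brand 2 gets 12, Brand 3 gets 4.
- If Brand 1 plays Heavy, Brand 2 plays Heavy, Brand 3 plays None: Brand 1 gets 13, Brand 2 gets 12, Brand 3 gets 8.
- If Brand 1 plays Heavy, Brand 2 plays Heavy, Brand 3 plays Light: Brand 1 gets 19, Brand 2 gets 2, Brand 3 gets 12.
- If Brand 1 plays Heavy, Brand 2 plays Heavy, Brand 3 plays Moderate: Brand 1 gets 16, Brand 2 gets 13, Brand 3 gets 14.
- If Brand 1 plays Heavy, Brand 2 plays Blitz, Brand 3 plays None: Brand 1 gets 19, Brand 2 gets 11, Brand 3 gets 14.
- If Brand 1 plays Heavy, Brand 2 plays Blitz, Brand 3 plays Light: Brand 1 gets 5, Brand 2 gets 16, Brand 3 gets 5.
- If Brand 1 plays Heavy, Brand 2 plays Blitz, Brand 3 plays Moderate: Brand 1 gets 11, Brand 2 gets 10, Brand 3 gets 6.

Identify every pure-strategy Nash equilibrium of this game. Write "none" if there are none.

Mark each player's best response to every combination of opponents' strategies; a profile where every player is best-responding is a pure Nash equilibrium.
Brand 1 against (Heavy, None): payoffs 17, 13 → best response Moderate.
Brand 1 against (Heavy, Light): payoffs 13, 19 → best response Heavy.
Brand 1 against (Heavy, Moderate): payoffs 5, 16 → best response Heavy.
Brand 1 against (Blitz, None): payoffs 8, 19 → best response Heavy.
Brand 1 against (Blitz, Light): payoffs 17, 5 → best response Moderate.
Brand 1 against (Blitz, Moderate): payoffs 14, 11 → best response Moderate.
Brand 2 against (Moderate, None): payoffs 17, 5 → best response Heavy.
Brand 2 against (Moderate, Light): payoffs 16, 17 → best response Blitz.
Brand 2 against (Moderate, Moderate): payoffs 18, 12 → best response Heavy.
Brand 2 against (Heavy, None): payoffs 12, 11 → best response Heavy.
Brand 2 against (Heavy, Light): payoffs 2, 16 → best response Blitz.
Brand 2 against (Heavy, Moderate): payoffs 13, 10 → best response Heavy.
Brand 3 against (Moderate, Heavy): payoffs 11, 1, 5 → best response None.
Brand 3 against (Moderate, Blitz): payoffs 17, 13, 4 → best response None.
Brand 3 against (Heavy, Heavy): payoffs 8, 12, 14 → best response Moderate.
Brand 3 against (Heavy, Blitz): payoffs 14, 5, 6 → best response None.
Mutual best responses: (Moderate, Heavy, None); (Heavy, Heavy, Moderate).

The pure Nash equilibria are (Moderate, Heavy, None), (Heavy, Heavy, Moderate).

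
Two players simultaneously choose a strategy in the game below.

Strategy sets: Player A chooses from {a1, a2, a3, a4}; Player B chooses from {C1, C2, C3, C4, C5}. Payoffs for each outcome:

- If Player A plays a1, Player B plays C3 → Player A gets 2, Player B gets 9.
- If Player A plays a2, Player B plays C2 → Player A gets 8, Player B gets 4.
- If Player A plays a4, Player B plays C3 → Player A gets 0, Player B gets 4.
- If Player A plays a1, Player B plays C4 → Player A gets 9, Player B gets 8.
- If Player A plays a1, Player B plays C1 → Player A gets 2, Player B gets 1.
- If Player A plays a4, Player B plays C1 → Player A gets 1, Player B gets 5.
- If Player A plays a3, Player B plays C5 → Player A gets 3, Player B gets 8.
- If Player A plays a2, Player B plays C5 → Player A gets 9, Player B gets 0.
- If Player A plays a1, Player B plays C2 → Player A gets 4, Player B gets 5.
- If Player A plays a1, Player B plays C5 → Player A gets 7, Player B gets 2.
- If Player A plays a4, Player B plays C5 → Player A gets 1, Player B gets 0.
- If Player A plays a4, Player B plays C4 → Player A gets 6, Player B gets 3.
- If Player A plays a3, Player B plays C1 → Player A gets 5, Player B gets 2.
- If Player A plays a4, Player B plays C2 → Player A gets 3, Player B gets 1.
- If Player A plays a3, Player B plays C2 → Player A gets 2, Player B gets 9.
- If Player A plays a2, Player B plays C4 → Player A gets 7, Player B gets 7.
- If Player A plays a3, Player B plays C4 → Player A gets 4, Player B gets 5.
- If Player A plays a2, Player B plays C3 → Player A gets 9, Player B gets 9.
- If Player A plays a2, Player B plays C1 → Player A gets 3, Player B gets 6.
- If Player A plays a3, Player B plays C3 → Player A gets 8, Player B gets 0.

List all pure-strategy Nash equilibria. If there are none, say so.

(a2, C3)

Mark each player's best response to every combination of opponents' strategies; a profile where every player is best-responding is a pure Nash equilibrium.
Player A against C1: payoffs 2, 3, 5, 1 → best response a3.
Player A against C2: payoffs 4, 8, 2, 3 → best response a2.
Player A against C3: payoffs 2, 9, 8, 0 → best response a2.
Player A against C4: payoffs 9, 7, 4, 6 → best response a1.
Player A against C5: payoffs 7, 9, 3, 1 → best response a2.
Player B against a1: payoffs 1, 5, 9, 8, 2 → best response C3.
Player B against a2: payoffs 6, 4, 9, 7, 0 → best response C3.
Player B against a3: payoffs 2, 9, 0, 5, 8 → best response C2.
Player B against a4: payoffs 5, 1, 4, 3, 0 → best response C1.
Mutual best responses: (a2, C3).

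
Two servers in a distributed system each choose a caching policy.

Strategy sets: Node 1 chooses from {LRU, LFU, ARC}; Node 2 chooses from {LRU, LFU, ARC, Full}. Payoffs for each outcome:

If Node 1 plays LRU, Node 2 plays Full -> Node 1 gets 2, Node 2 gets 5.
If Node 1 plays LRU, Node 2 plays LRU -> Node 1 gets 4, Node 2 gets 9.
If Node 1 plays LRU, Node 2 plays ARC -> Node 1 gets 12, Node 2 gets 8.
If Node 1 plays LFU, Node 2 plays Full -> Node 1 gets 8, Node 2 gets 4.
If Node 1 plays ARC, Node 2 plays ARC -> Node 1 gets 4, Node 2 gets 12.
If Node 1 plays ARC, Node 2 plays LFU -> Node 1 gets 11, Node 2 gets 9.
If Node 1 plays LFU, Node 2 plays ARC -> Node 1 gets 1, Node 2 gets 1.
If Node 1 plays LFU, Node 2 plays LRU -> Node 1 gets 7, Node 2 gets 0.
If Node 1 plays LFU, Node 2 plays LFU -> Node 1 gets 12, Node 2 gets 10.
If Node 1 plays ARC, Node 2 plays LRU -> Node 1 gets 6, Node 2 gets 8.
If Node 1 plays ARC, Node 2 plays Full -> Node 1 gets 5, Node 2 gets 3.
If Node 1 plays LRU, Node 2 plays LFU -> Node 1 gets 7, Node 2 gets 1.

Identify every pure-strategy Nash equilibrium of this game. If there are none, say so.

(LRU, LRU): Node 1 can switch to LFU (4 → 7). Not NE.
(LRU, LFU): Node 1 can switch to LFU (7 → 12). Not NE.
(LRU, ARC): Node 2 can switch to LRU (8 → 9). Not NE.
(LRU, Full): Node 1 can switch to LFU (2 → 8). Not NE.
(LFU, LRU): Node 2 can switch to LFU (0 → 10). Not NE.
(LFU, LFU): Node 1 gets 12, best alternative 11; Node 2 gets 10, best alternative 4. No profitable deviation — NE.
(LFU, ARC): Node 1 can switch to LRU (1 → 12). Not NE.
(The remaining 5 profiles each have a profitable deviation by the same check.)

(LFU, LFU)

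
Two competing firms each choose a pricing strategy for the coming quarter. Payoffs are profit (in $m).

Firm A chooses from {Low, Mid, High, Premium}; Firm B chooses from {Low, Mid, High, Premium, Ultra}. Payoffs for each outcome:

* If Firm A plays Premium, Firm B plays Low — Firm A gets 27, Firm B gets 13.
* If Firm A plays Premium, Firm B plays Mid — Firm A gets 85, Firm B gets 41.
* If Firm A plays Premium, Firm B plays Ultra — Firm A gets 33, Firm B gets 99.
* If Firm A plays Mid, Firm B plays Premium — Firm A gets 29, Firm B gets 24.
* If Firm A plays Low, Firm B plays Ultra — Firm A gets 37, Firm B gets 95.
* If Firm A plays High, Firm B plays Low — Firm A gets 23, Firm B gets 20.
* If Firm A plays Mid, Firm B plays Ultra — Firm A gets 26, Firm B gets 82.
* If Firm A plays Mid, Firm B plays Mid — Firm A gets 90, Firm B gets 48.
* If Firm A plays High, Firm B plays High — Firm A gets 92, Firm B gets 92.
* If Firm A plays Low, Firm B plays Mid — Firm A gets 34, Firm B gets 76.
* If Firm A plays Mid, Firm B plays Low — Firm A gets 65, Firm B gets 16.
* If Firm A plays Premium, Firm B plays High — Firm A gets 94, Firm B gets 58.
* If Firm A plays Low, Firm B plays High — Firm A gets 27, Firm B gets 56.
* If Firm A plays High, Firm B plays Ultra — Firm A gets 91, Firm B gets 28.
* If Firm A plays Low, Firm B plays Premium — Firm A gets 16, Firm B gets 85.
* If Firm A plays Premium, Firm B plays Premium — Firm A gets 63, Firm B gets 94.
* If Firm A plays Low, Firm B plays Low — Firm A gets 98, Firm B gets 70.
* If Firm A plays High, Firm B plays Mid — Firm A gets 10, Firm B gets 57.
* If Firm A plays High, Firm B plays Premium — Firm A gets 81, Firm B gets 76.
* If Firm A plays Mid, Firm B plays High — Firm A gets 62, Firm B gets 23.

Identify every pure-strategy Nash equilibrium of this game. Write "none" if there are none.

No pure-strategy Nash equilibrium.

(Low, Low): Firm B can switch to Mid (70 → 76). Not NE.
(Low, Mid): Firm A can switch to Mid (34 → 90). Not NE.
(Low, High): Firm A can switch to Mid (27 → 62). Not NE.
(Low, Premium): Firm A can switch to Mid (16 → 29). Not NE.
(Low, Ultra): Firm A can switch to High (37 → 91). Not NE.
(Mid, Low): Firm A can switch to Low (65 → 98). Not NE.
(Mid, Mid): Firm B can switch to Ultra (48 → 82). Not NE.
(Mid, High): Firm A can switch to High (62 → 92). Not NE.
(The remaining 12 profiles each have a profitable deviation by the same check.)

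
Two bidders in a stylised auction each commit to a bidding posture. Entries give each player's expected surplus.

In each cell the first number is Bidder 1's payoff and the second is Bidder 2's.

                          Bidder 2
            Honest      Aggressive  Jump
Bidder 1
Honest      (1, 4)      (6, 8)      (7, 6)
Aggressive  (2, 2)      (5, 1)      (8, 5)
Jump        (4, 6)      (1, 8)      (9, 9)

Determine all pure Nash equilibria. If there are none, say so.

(Honest, Honest): Bidder 1 can switch to Aggressive (1 → 2). Not NE.
(Honest, Aggressive): Bidder 1 gets 6, best alternative 5; Bidder 2 gets 8, best alternative 6. No profitable deviation — NE.
(Honest, Jump): Bidder 1 can switch to Aggressive (7 → 8). Not NE.
(Aggressive, Honest): Bidder 1 can switch to Jump (2 → 4). Not NE.
(Aggressive, Aggressive): Bidder 1 can switch to Honest (5 → 6). Not NE.
(Aggressive, Jump): Bidder 1 can switch to Jump (8 → 9). Not NE.
(Jump, Honest): Bidder 2 can switch to Aggressive (6 → 8). Not NE.
(Jump, Aggressive): Bidder 1 can switch to Honest (1 → 6). Not NE.
(Jump, Jump): Bidder 1 gets 9, best alternative 8; Bidder 2 gets 9, best alternative 8. No profitable deviation — NE.

(Honest, Aggressive) and (Jump, Jump)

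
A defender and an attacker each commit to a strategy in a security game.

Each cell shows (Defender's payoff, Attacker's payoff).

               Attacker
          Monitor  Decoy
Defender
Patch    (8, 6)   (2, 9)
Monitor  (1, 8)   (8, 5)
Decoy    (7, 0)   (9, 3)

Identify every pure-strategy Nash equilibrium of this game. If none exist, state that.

Defender against Monitor: payoffs 8, 1, 7 → best response Patch.
Defender against Decoy: payoffs 2, 8, 9 → best response Decoy.
Attacker against Patch: payoffs 6, 9 → best response Decoy.
Attacker against Monitor: payoffs 8, 5 → best response Monitor.
Attacker against Decoy: payoffs 0, 3 → best response Decoy.
Mutual best responses: (Decoy, Decoy).

The unique pure-strategy Nash equilibrium is (Decoy, Decoy).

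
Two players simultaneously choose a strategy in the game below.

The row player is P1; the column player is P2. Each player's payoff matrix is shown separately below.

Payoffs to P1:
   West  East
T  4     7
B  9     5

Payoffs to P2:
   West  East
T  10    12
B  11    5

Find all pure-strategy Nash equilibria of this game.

Pure-strategy Nash equilibria: (T, East); (B, West)

P1 against West: payoffs 4, 9 → best response B.
P1 against East: payoffs 7, 5 → best response T.
P2 against T: payoffs 10, 12 → best response East.
P2 against B: payoffs 11, 5 → best response West.
Mutual best responses: (T, East); (B, West).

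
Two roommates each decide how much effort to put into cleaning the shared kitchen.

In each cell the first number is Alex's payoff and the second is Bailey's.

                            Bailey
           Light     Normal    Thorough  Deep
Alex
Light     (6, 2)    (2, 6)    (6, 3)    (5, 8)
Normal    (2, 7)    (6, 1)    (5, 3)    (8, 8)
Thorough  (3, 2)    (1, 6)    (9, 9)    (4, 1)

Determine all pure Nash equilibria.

(Light, Light): Bailey can switch to Normal (2 → 6). Not NE.
(Light, Normal): Alex can switch to Normal (2 → 6). Not NE.
(Light, Thorough): Alex can switch to Thorough (6 → 9). Not NE.
(Light, Deep): Alex can switch to Normal (5 → 8). Not NE.
(Normal, Light): Alex can switch to Light (2 → 6). Not NE.
(Normal, Normal): Bailey can switch to Light (1 → 7). Not NE.
(Normal, Thorough): Alex can switch to Light (5 → 6). Not NE.
(Normal, Deep): Alex gets 8, best alternative 5; Bailey gets 8, best alternative 7. No profitable deviation — NE.
(Thorough, Light): Alex can switch to Light (3 → 6). Not NE.
(Thorough, Thorough): Alex gets 9, best alternative 6; Bailey gets 9, best alternative 6. No profitable deviation — NE.
(The remaining 2 profiles each have a profitable deviation by the same check.)

Pure-strategy Nash equilibria: (Normal, Deep) and (Thorough, Thorough)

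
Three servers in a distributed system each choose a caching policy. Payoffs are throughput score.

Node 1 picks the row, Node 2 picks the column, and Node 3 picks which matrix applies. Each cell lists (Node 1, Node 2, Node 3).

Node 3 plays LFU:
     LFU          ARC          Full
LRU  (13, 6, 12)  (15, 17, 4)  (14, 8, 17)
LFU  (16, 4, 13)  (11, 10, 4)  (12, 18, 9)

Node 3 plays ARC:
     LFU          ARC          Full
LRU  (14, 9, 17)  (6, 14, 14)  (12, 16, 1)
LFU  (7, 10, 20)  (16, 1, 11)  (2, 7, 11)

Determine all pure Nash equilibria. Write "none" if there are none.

No pure-strategy Nash equilibrium.

(LRU, LFU, LFU): Node 1 can switch to LFU (13 → 16). Not NE.
(LRU, LFU, ARC): Node 2 can switch to ARC (9 → 14). Not NE.
(LRU, ARC, LFU): Node 3 can switch to ARC (4 → 14). Not NE.
(LRU, ARC, ARC): Node 1 can switch to LFU (6 → 16). Not NE.
(LRU, Full, LFU): Node 2 can switch to ARC (8 → 17). Not NE.
(LRU, Full, ARC): Node 3 can switch to LFU (1 → 17). Not NE.
(LFU, LFU, LFU): Node 2 can switch to ARC (4 → 10). Not NE.
(LFU, LFU, ARC): Node 1 can switch to LRU (7 → 14). Not NE.
(LFU, ARC, LFU): Node 1 can switch to LRU (11 → 15). Not NE.
(LFU, ARC, ARC): Node 2 can switch to LFU (1 → 10). Not NE.
(LFU, Full, LFU): Node 1 can switch to LRU (12 → 14). Not NE.
(LFU, Full, ARC): Node 1 can switch to LRU (2 → 12). Not NE.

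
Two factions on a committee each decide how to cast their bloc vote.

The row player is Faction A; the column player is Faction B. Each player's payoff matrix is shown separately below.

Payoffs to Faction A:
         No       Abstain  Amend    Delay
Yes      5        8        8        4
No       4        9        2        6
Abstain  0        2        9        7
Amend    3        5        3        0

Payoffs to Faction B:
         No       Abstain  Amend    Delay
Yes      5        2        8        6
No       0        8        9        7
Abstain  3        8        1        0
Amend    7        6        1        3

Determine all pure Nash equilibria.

(Yes, No): Faction B can switch to Amend (5 → 8). Not NE.
(Yes, Abstain): Faction A can switch to No (8 → 9). Not NE.
(Yes, Amend): Faction A can switch to Abstain (8 → 9). Not NE.
(Yes, Delay): Faction A can switch to No (4 → 6). Not NE.
(No, No): Faction A can switch to Yes (4 → 5). Not NE.
(No, Abstain): Faction B can switch to Amend (8 → 9). Not NE.
(The remaining 10 profiles each have a profitable deviation by the same check.)

No pure-strategy Nash equilibrium.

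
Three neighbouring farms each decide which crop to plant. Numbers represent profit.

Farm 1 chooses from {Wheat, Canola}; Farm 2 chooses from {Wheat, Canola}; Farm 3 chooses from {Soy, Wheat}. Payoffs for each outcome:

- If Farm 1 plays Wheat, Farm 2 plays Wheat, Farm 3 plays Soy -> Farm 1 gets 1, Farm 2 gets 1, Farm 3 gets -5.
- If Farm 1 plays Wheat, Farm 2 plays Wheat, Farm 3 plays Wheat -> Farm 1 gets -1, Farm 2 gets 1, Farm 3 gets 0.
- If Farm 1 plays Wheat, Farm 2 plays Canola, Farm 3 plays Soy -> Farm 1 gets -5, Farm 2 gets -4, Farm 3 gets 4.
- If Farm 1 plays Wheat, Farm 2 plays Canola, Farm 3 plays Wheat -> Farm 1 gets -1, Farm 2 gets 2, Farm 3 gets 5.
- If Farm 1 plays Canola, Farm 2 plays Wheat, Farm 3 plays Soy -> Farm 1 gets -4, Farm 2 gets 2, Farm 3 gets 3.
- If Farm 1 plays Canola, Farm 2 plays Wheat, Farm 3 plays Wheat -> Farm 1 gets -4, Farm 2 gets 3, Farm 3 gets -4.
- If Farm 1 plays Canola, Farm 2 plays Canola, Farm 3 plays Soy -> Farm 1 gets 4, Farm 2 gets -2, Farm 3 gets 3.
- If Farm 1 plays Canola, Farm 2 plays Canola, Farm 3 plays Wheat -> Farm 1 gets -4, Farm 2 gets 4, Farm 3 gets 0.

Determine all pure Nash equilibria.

Farm 1 against (Wheat, Soy): payoffs 1, -4 → best response Wheat.
Farm 1 against (Wheat, Wheat): payoffs -1, -4 → best response Wheat.
Farm 1 against (Canola, Soy): payoffs -5, 4 → best response Canola.
Farm 1 against (Canola, Wheat): payoffs -1, -4 → best response Wheat.
Farm 2 against (Wheat, Soy): payoffs 1, -4 → best response Wheat.
Farm 2 against (Wheat, Wheat): payoffs 1, 2 → best response Canola.
Farm 2 against (Canola, Soy): payoffs 2, -2 → best response Wheat.
Farm 2 against (Canola, Wheat): payoffs 3, 4 → best response Canola.
Farm 3 against (Wheat, Wheat): payoffs -5, 0 → best response Wheat.
Farm 3 against (Wheat, Canola): payoffs 4, 5 → best response Wheat.
Farm 3 against (Canola, Wheat): payoffs 3, -4 → best response Soy.
Farm 3 against (Canola, Canola): payoffs 3, 0 → best response Soy.
Mutual best responses: (Wheat, Canola, Wheat).

Pure NE: (Wheat, Canola, Wheat)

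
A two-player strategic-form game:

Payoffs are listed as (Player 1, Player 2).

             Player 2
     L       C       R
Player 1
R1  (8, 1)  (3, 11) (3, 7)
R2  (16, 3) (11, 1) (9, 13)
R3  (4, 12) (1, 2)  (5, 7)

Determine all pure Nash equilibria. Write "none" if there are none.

Pure NE: (R2, R)

Player 1 against L: payoffs 8, 16, 4 → best response R2.
Player 1 against C: payoffs 3, 11, 1 → best response R2.
Player 1 against R: payoffs 3, 9, 5 → best response R2.
Player 2 against R1: payoffs 1, 11, 7 → best response C.
Player 2 against R2: payoffs 3, 1, 13 → best response R.
Player 2 against R3: payoffs 12, 2, 7 → best response L.
Mutual best responses: (R2, R).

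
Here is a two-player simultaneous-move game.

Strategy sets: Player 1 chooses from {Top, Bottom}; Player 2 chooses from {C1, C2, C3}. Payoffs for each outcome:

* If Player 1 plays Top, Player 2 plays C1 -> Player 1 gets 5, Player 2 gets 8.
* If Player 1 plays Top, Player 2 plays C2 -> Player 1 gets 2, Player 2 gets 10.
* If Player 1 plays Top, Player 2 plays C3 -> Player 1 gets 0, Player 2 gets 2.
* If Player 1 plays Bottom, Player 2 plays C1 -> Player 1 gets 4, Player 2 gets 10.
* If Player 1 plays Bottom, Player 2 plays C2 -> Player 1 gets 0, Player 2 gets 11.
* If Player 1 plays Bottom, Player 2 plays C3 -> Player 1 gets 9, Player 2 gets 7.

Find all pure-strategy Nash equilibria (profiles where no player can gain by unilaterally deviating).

The unique pure-strategy Nash equilibrium is (Top, C2).

Player 1 against C1: payoffs 5, 4 → best response Top.
Player 1 against C2: payoffs 2, 0 → best response Top.
Player 1 against C3: payoffs 0, 9 → best response Bottom.
Player 2 against Top: payoffs 8, 10, 2 → best response C2.
Player 2 against Bottom: payoffs 10, 11, 7 → best response C2.
Mutual best responses: (Top, C2).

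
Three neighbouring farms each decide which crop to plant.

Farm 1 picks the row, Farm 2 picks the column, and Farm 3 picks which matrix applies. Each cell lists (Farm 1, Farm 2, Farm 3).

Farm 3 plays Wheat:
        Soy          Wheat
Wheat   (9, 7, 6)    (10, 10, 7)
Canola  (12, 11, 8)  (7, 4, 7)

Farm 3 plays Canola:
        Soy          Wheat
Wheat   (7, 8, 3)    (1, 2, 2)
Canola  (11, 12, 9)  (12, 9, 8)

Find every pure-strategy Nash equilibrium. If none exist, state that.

(Wheat, Wheat, Wheat) and (Canola, Soy, Canola)

Check each profile: it is a Nash equilibrium iff no player can strictly gain by switching unilaterally.
(Wheat, Soy, Wheat): Farm 1 can switch to Canola (9 → 12). Not NE.
(Wheat, Soy, Canola): Farm 1 can switch to Canola (7 → 11). Not NE.
(Wheat, Wheat, Wheat): Farm 1 gets 10, best alternative 7; Farm 2 gets 10, best alternative 7; Farm 3 gets 7, best alternative 2. No profitable deviation — NE.
(Wheat, Wheat, Canola): Farm 1 can switch to Canola (1 → 12). Not NE.
(Canola, Soy, Wheat): Farm 3 can switch to Canola (8 → 9). Not NE.
(Canola, Soy, Canola): Farm 1 gets 11, best alternative 7; Farm 2 gets 12, best alternative 9; Farm 3 gets 9, best alternative 8. No profitable deviation — NE.
(Canola, Wheat, Wheat): Farm 1 can switch to Wheat (7 → 10). Not NE.
(Canola, Wheat, Canola): Farm 2 can switch to Soy (9 → 12). Not NE.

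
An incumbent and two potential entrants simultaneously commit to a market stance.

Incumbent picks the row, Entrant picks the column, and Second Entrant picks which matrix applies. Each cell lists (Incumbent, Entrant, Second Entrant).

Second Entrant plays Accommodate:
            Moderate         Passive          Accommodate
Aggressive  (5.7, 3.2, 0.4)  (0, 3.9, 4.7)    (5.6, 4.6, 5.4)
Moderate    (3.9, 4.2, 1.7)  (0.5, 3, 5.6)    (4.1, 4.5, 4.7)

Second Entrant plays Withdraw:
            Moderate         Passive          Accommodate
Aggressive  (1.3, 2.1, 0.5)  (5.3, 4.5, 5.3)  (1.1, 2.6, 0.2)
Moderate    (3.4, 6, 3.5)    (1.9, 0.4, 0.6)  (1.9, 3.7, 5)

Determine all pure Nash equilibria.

The pure Nash equilibria are (Aggressive, Passive, Withdraw) and (Aggressive, Accommodate, Accommodate) and (Moderate, Moderate, Withdraw).

For each player, find the best response to each opponent profile; mutual best responses are the pure NE.
Incumbent against (Moderate, Accommodate): payoffs 5.7, 3.9 → best response Aggressive.
Incumbent against (Moderate, Withdraw): payoffs 1.3, 3.4 → best response Moderate.
Incumbent against (Passive, Accommodate): payoffs 0, 0.5 → best response Moderate.
Incumbent against (Passive, Withdraw): payoffs 5.3, 1.9 → best response Aggressive.
Incumbent against (Accommodate, Accommodate): payoffs 5.6, 4.1 → best response Aggressive.
Incumbent against (Accommodate, Withdraw): payoffs 1.1, 1.9 → best response Moderate.
Entrant against (Aggressive, Accommodate): payoffs 3.2, 3.9, 4.6 → best response Accommodate.
Entrant against (Aggressive, Withdraw): payoffs 2.1, 4.5, 2.6 → best response Passive.
Entrant against (Moderate, Accommodate): payoffs 4.2, 3, 4.5 → best response Accommodate.
Entrant against (Moderate, Withdraw): payoffs 6, 0.4, 3.7 → best response Moderate.
Second Entrant against (Aggressive, Moderate): payoffs 0.4, 0.5 → best response Withdraw.
Second Entrant against (Aggressive, Passive): payoffs 4.7, 5.3 → best response Withdraw.
Second Entrant against (Aggressive, Accommodate): payoffs 5.4, 0.2 → best response Accommodate.
Second Entrant against (Moderate, Moderate): payoffs 1.7, 3.5 → best response Withdraw.
Second Entrant against (Moderate, Passive): payoffs 5.6, 0.6 → best response Accommodate.
Second Entrant against (Moderate, Accommodate): payoffs 4.7, 5 → best response Withdraw.
Mutual best responses: (Aggressive, Passive, Withdraw); (Aggressive, Accommodate, Accommodate); (Moderate, Moderate, Withdraw).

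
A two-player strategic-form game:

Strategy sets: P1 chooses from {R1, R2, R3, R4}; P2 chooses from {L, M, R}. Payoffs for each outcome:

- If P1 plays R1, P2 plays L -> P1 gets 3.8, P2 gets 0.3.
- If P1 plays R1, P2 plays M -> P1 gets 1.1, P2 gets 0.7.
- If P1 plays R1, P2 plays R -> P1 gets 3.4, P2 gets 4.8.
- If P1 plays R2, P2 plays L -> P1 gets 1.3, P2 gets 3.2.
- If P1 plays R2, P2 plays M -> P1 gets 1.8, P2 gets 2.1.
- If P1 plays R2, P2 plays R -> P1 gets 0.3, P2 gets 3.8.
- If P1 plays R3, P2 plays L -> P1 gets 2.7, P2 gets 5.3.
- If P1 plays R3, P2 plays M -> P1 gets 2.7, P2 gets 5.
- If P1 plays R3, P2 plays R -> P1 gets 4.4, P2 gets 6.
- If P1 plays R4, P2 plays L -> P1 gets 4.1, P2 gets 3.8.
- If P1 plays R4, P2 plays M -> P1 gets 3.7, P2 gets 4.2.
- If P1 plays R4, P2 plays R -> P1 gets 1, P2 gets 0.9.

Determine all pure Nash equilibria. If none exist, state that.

P1 against L: payoffs 3.8, 1.3, 2.7, 4.1 → best response R4.
P1 against M: payoffs 1.1, 1.8, 2.7, 3.7 → best response R4.
P1 against R: payoffs 3.4, 0.3, 4.4, 1 → best response R3.
P2 against R1: payoffs 0.3, 0.7, 4.8 → best response R.
P2 against R2: payoffs 3.2, 2.1, 3.8 → best response R.
P2 against R3: payoffs 5.3, 5, 6 → best response R.
P2 against R4: payoffs 3.8, 4.2, 0.9 → best response M.
Mutual best responses: (R3, R); (R4, M).

The pure Nash equilibria are (R3, R), (R4, M).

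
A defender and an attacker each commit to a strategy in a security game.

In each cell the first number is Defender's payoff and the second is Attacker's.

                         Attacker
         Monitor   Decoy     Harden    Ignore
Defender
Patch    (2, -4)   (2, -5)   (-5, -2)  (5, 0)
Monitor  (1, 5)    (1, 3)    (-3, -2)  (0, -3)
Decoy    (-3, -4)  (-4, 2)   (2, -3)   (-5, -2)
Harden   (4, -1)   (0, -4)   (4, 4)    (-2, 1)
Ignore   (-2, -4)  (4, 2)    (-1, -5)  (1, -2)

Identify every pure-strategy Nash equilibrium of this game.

Check each profile: it is a Nash equilibrium iff no player can strictly gain by switching unilaterally.
(Patch, Monitor): Defender can switch to Harden (2 → 4). Not NE.
(Patch, Decoy): Defender can switch to Ignore (2 → 4). Not NE.
(Patch, Harden): Defender can switch to Monitor (-5 → -3). Not NE.
(Patch, Ignore): Defender gets 5, best alternative 1; Attacker gets 0, best alternative -2. No profitable deviation — NE.
(Monitor, Monitor): Defender can switch to Patch (1 → 2). Not NE.
(Monitor, Decoy): Defender can switch to Patch (1 → 2). Not NE.
(Monitor, Harden): Defender can switch to Decoy (-3 → 2). Not NE.
(Monitor, Ignore): Defender can switch to Patch (0 → 5). Not NE.
(Decoy, Monitor): Defender can switch to Patch (-3 → 2). Not NE.
(Decoy, Decoy): Defender can switch to Patch (-4 → 2). Not NE.
(Decoy, Harden): Defender can switch to Harden (2 → 4). Not NE.
(Decoy, Ignore): Defender can switch to Patch (-5 → 5). Not NE.
(Harden, Monitor): Attacker can switch to Harden (-1 → 4). Not NE.
(Harden, Harden): Defender gets 4, best alternative 2; Attacker gets 4, best alternative 1. No profitable deviation — NE.
(Ignore, Decoy): Defender gets 4, best alternative 2; Attacker gets 2, best alternative -2. No profitable deviation — NE.
(The remaining 5 profiles each have a profitable deviation by the same check.)

The pure Nash equilibria are (Patch, Ignore) and (Harden, Harden) and (Ignore, Decoy).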